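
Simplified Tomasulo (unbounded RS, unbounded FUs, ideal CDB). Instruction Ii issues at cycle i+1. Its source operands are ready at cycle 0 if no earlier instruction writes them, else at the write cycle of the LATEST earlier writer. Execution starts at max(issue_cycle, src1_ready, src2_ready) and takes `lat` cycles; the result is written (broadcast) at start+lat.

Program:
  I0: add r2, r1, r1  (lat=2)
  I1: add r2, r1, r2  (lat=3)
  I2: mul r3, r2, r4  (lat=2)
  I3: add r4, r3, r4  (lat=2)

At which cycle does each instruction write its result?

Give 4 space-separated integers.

I0 add r2: issue@1 deps=(None,None) exec_start@1 write@3
I1 add r2: issue@2 deps=(None,0) exec_start@3 write@6
I2 mul r3: issue@3 deps=(1,None) exec_start@6 write@8
I3 add r4: issue@4 deps=(2,None) exec_start@8 write@10

Answer: 3 6 8 10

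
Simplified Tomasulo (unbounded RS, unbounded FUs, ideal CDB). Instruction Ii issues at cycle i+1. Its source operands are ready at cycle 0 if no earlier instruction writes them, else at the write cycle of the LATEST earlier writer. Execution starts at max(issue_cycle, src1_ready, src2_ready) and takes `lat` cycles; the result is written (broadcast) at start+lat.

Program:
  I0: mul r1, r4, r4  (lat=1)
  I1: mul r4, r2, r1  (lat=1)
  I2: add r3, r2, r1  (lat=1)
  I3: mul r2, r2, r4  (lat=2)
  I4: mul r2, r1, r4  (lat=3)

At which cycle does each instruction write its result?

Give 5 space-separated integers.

I0 mul r1: issue@1 deps=(None,None) exec_start@1 write@2
I1 mul r4: issue@2 deps=(None,0) exec_start@2 write@3
I2 add r3: issue@3 deps=(None,0) exec_start@3 write@4
I3 mul r2: issue@4 deps=(None,1) exec_start@4 write@6
I4 mul r2: issue@5 deps=(0,1) exec_start@5 write@8

Answer: 2 3 4 6 8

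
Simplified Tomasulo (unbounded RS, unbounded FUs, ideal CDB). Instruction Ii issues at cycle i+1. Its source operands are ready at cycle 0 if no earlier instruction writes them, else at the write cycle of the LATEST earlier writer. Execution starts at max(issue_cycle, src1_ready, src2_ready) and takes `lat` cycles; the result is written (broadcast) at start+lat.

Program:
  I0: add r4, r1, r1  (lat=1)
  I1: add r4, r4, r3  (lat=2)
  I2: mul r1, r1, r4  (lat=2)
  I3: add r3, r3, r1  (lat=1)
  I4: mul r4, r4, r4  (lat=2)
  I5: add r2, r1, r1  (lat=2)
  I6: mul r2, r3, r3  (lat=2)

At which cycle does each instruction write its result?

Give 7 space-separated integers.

I0 add r4: issue@1 deps=(None,None) exec_start@1 write@2
I1 add r4: issue@2 deps=(0,None) exec_start@2 write@4
I2 mul r1: issue@3 deps=(None,1) exec_start@4 write@6
I3 add r3: issue@4 deps=(None,2) exec_start@6 write@7
I4 mul r4: issue@5 deps=(1,1) exec_start@5 write@7
I5 add r2: issue@6 deps=(2,2) exec_start@6 write@8
I6 mul r2: issue@7 deps=(3,3) exec_start@7 write@9

Answer: 2 4 6 7 7 8 9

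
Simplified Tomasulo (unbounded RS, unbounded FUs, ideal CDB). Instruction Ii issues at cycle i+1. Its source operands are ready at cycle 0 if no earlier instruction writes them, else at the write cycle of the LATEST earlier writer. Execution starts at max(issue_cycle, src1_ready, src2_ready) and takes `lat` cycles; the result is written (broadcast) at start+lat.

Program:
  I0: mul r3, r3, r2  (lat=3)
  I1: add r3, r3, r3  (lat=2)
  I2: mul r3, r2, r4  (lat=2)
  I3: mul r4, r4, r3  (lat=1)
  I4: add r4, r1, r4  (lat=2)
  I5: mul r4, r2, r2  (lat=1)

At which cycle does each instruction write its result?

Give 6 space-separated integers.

Answer: 4 6 5 6 8 7

Derivation:
I0 mul r3: issue@1 deps=(None,None) exec_start@1 write@4
I1 add r3: issue@2 deps=(0,0) exec_start@4 write@6
I2 mul r3: issue@3 deps=(None,None) exec_start@3 write@5
I3 mul r4: issue@4 deps=(None,2) exec_start@5 write@6
I4 add r4: issue@5 deps=(None,3) exec_start@6 write@8
I5 mul r4: issue@6 deps=(None,None) exec_start@6 write@7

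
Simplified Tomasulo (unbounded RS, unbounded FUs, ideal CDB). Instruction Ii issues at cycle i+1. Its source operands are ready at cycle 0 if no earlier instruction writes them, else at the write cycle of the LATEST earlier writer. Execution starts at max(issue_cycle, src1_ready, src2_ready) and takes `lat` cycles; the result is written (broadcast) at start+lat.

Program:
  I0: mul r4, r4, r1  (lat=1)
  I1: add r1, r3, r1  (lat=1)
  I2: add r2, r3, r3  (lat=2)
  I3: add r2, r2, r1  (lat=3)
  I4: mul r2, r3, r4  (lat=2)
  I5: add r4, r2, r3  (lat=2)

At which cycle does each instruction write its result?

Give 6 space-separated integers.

Answer: 2 3 5 8 7 9

Derivation:
I0 mul r4: issue@1 deps=(None,None) exec_start@1 write@2
I1 add r1: issue@2 deps=(None,None) exec_start@2 write@3
I2 add r2: issue@3 deps=(None,None) exec_start@3 write@5
I3 add r2: issue@4 deps=(2,1) exec_start@5 write@8
I4 mul r2: issue@5 deps=(None,0) exec_start@5 write@7
I5 add r4: issue@6 deps=(4,None) exec_start@7 write@9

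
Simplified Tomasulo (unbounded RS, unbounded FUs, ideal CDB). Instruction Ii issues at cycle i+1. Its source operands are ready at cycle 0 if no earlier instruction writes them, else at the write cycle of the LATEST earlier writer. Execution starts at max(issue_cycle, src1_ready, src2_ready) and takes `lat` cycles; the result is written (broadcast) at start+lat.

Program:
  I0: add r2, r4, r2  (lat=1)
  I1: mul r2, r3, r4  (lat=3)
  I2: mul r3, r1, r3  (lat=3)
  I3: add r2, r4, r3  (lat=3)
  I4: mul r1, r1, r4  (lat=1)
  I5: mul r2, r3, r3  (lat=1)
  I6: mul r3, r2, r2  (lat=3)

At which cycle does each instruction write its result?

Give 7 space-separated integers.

Answer: 2 5 6 9 6 7 10

Derivation:
I0 add r2: issue@1 deps=(None,None) exec_start@1 write@2
I1 mul r2: issue@2 deps=(None,None) exec_start@2 write@5
I2 mul r3: issue@3 deps=(None,None) exec_start@3 write@6
I3 add r2: issue@4 deps=(None,2) exec_start@6 write@9
I4 mul r1: issue@5 deps=(None,None) exec_start@5 write@6
I5 mul r2: issue@6 deps=(2,2) exec_start@6 write@7
I6 mul r3: issue@7 deps=(5,5) exec_start@7 write@10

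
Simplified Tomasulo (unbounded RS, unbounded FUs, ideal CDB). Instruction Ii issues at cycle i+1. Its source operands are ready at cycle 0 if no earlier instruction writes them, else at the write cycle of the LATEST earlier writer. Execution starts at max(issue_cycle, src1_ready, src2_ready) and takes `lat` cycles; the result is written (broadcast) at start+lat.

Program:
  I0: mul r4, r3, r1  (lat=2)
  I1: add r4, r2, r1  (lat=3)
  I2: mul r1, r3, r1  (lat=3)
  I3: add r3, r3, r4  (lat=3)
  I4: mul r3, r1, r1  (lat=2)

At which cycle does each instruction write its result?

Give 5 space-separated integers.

Answer: 3 5 6 8 8

Derivation:
I0 mul r4: issue@1 deps=(None,None) exec_start@1 write@3
I1 add r4: issue@2 deps=(None,None) exec_start@2 write@5
I2 mul r1: issue@3 deps=(None,None) exec_start@3 write@6
I3 add r3: issue@4 deps=(None,1) exec_start@5 write@8
I4 mul r3: issue@5 deps=(2,2) exec_start@6 write@8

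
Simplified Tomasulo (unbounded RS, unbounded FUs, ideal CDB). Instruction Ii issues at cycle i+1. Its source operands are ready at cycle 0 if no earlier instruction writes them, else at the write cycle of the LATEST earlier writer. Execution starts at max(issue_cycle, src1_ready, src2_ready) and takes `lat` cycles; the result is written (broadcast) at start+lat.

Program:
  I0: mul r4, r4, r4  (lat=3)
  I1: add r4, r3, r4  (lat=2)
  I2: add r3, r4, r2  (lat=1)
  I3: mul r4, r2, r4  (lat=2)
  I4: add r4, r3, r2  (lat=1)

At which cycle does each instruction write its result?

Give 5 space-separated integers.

I0 mul r4: issue@1 deps=(None,None) exec_start@1 write@4
I1 add r4: issue@2 deps=(None,0) exec_start@4 write@6
I2 add r3: issue@3 deps=(1,None) exec_start@6 write@7
I3 mul r4: issue@4 deps=(None,1) exec_start@6 write@8
I4 add r4: issue@5 deps=(2,None) exec_start@7 write@8

Answer: 4 6 7 8 8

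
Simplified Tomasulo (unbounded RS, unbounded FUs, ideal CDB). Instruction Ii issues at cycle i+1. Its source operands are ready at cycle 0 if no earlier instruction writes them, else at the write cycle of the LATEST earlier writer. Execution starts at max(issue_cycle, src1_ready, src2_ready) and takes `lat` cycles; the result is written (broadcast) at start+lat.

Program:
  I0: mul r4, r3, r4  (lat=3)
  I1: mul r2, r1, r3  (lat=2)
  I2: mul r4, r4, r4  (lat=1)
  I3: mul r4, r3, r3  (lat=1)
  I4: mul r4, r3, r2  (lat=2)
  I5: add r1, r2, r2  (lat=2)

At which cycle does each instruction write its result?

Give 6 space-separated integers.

Answer: 4 4 5 5 7 8

Derivation:
I0 mul r4: issue@1 deps=(None,None) exec_start@1 write@4
I1 mul r2: issue@2 deps=(None,None) exec_start@2 write@4
I2 mul r4: issue@3 deps=(0,0) exec_start@4 write@5
I3 mul r4: issue@4 deps=(None,None) exec_start@4 write@5
I4 mul r4: issue@5 deps=(None,1) exec_start@5 write@7
I5 add r1: issue@6 deps=(1,1) exec_start@6 write@8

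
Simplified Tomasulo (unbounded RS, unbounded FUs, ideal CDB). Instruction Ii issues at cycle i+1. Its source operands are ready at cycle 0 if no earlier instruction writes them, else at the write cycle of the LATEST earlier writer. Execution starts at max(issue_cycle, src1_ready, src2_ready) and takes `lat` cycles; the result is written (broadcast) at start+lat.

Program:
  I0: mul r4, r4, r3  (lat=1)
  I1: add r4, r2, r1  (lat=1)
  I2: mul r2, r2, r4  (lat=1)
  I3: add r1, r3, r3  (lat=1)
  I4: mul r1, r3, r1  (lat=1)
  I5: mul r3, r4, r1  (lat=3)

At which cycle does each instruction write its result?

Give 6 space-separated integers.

I0 mul r4: issue@1 deps=(None,None) exec_start@1 write@2
I1 add r4: issue@2 deps=(None,None) exec_start@2 write@3
I2 mul r2: issue@3 deps=(None,1) exec_start@3 write@4
I3 add r1: issue@4 deps=(None,None) exec_start@4 write@5
I4 mul r1: issue@5 deps=(None,3) exec_start@5 write@6
I5 mul r3: issue@6 deps=(1,4) exec_start@6 write@9

Answer: 2 3 4 5 6 9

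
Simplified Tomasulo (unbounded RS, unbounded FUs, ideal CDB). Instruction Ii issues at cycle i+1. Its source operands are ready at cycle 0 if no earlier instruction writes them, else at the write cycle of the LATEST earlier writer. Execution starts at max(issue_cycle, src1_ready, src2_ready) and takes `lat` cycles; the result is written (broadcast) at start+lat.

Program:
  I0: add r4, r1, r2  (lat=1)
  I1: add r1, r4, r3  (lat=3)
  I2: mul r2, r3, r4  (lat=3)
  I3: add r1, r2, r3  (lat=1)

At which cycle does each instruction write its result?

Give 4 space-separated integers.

I0 add r4: issue@1 deps=(None,None) exec_start@1 write@2
I1 add r1: issue@2 deps=(0,None) exec_start@2 write@5
I2 mul r2: issue@3 deps=(None,0) exec_start@3 write@6
I3 add r1: issue@4 deps=(2,None) exec_start@6 write@7

Answer: 2 5 6 7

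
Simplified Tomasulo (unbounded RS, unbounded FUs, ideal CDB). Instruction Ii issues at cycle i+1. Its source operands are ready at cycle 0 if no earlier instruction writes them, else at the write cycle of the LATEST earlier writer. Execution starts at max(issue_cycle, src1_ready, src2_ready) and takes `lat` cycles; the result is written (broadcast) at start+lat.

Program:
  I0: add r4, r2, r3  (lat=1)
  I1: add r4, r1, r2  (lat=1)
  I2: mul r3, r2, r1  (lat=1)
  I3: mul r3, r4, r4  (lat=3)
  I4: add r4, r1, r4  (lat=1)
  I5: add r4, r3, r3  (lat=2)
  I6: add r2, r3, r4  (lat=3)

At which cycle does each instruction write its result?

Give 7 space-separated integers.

Answer: 2 3 4 7 6 9 12

Derivation:
I0 add r4: issue@1 deps=(None,None) exec_start@1 write@2
I1 add r4: issue@2 deps=(None,None) exec_start@2 write@3
I2 mul r3: issue@3 deps=(None,None) exec_start@3 write@4
I3 mul r3: issue@4 deps=(1,1) exec_start@4 write@7
I4 add r4: issue@5 deps=(None,1) exec_start@5 write@6
I5 add r4: issue@6 deps=(3,3) exec_start@7 write@9
I6 add r2: issue@7 deps=(3,5) exec_start@9 write@12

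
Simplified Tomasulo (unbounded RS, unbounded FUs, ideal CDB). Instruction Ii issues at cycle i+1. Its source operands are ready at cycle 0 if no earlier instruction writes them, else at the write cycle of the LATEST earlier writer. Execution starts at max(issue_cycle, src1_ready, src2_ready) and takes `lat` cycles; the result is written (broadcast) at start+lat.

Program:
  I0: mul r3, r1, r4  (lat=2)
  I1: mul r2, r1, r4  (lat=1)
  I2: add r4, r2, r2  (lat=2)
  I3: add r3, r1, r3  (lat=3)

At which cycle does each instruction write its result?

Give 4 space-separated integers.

I0 mul r3: issue@1 deps=(None,None) exec_start@1 write@3
I1 mul r2: issue@2 deps=(None,None) exec_start@2 write@3
I2 add r4: issue@3 deps=(1,1) exec_start@3 write@5
I3 add r3: issue@4 deps=(None,0) exec_start@4 write@7

Answer: 3 3 5 7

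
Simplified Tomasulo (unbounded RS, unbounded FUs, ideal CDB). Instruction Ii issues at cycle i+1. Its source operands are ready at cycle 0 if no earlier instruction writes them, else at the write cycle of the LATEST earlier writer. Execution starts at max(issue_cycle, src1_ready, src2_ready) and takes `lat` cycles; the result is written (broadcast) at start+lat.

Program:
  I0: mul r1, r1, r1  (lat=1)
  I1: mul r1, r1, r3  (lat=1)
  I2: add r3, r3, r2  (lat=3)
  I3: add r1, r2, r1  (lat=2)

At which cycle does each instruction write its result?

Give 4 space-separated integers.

Answer: 2 3 6 6

Derivation:
I0 mul r1: issue@1 deps=(None,None) exec_start@1 write@2
I1 mul r1: issue@2 deps=(0,None) exec_start@2 write@3
I2 add r3: issue@3 deps=(None,None) exec_start@3 write@6
I3 add r1: issue@4 deps=(None,1) exec_start@4 write@6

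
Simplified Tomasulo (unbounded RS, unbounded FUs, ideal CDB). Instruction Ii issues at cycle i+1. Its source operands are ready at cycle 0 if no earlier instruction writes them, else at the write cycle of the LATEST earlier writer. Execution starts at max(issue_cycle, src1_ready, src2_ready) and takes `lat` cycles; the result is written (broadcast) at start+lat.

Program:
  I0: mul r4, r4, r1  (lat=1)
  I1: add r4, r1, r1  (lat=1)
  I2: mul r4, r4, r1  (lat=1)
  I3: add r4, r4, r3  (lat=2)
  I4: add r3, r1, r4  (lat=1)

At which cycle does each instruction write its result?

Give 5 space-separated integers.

Answer: 2 3 4 6 7

Derivation:
I0 mul r4: issue@1 deps=(None,None) exec_start@1 write@2
I1 add r4: issue@2 deps=(None,None) exec_start@2 write@3
I2 mul r4: issue@3 deps=(1,None) exec_start@3 write@4
I3 add r4: issue@4 deps=(2,None) exec_start@4 write@6
I4 add r3: issue@5 deps=(None,3) exec_start@6 write@7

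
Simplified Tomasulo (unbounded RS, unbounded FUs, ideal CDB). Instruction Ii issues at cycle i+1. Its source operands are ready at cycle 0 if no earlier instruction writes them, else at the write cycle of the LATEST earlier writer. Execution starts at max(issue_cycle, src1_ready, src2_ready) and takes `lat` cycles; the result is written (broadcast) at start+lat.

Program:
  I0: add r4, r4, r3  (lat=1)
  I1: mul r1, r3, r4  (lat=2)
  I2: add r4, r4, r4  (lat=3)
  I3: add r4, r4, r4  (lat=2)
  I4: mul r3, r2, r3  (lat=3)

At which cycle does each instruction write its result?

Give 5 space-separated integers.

Answer: 2 4 6 8 8

Derivation:
I0 add r4: issue@1 deps=(None,None) exec_start@1 write@2
I1 mul r1: issue@2 deps=(None,0) exec_start@2 write@4
I2 add r4: issue@3 deps=(0,0) exec_start@3 write@6
I3 add r4: issue@4 deps=(2,2) exec_start@6 write@8
I4 mul r3: issue@5 deps=(None,None) exec_start@5 write@8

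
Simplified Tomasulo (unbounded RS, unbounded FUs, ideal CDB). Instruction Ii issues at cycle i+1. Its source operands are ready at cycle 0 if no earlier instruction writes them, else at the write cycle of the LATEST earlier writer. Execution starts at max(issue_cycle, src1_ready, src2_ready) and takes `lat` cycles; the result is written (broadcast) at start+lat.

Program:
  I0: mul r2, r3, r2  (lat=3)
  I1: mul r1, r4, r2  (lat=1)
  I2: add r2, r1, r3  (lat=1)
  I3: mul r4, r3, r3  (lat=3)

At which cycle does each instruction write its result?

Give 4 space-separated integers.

I0 mul r2: issue@1 deps=(None,None) exec_start@1 write@4
I1 mul r1: issue@2 deps=(None,0) exec_start@4 write@5
I2 add r2: issue@3 deps=(1,None) exec_start@5 write@6
I3 mul r4: issue@4 deps=(None,None) exec_start@4 write@7

Answer: 4 5 6 7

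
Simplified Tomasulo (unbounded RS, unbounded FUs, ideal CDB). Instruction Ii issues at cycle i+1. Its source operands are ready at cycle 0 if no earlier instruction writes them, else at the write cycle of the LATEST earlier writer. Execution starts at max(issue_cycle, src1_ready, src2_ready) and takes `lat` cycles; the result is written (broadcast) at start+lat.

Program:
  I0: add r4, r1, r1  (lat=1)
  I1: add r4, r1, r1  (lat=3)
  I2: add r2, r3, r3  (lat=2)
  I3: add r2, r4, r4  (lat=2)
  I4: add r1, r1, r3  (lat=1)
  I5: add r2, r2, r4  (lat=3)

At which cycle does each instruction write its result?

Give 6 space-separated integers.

Answer: 2 5 5 7 6 10

Derivation:
I0 add r4: issue@1 deps=(None,None) exec_start@1 write@2
I1 add r4: issue@2 deps=(None,None) exec_start@2 write@5
I2 add r2: issue@3 deps=(None,None) exec_start@3 write@5
I3 add r2: issue@4 deps=(1,1) exec_start@5 write@7
I4 add r1: issue@5 deps=(None,None) exec_start@5 write@6
I5 add r2: issue@6 deps=(3,1) exec_start@7 write@10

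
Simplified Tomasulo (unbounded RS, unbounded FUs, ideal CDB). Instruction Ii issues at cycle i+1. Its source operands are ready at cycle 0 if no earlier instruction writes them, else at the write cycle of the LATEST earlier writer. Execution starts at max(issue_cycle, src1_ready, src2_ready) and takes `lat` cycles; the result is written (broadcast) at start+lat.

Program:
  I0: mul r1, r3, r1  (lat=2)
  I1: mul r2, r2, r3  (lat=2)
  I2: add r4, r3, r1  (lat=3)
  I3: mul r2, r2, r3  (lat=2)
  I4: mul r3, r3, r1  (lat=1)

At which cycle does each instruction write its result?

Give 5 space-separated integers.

Answer: 3 4 6 6 6

Derivation:
I0 mul r1: issue@1 deps=(None,None) exec_start@1 write@3
I1 mul r2: issue@2 deps=(None,None) exec_start@2 write@4
I2 add r4: issue@3 deps=(None,0) exec_start@3 write@6
I3 mul r2: issue@4 deps=(1,None) exec_start@4 write@6
I4 mul r3: issue@5 deps=(None,0) exec_start@5 write@6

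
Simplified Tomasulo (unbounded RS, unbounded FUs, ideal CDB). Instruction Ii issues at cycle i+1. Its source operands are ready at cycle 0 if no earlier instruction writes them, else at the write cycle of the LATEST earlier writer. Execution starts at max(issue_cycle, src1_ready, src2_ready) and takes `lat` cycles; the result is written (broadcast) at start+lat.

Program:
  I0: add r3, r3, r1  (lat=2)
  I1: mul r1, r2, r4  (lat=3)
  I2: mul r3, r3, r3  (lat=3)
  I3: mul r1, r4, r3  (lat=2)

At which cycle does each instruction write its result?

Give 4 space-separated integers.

I0 add r3: issue@1 deps=(None,None) exec_start@1 write@3
I1 mul r1: issue@2 deps=(None,None) exec_start@2 write@5
I2 mul r3: issue@3 deps=(0,0) exec_start@3 write@6
I3 mul r1: issue@4 deps=(None,2) exec_start@6 write@8

Answer: 3 5 6 8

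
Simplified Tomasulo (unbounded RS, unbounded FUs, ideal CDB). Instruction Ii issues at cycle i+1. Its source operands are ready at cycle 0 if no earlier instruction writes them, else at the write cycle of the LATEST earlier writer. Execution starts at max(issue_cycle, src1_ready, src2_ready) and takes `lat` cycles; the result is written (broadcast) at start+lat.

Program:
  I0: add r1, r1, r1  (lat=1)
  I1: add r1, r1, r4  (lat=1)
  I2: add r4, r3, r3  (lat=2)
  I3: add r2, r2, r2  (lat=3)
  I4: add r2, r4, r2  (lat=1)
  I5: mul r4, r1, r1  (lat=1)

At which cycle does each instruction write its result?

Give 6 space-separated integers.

I0 add r1: issue@1 deps=(None,None) exec_start@1 write@2
I1 add r1: issue@2 deps=(0,None) exec_start@2 write@3
I2 add r4: issue@3 deps=(None,None) exec_start@3 write@5
I3 add r2: issue@4 deps=(None,None) exec_start@4 write@7
I4 add r2: issue@5 deps=(2,3) exec_start@7 write@8
I5 mul r4: issue@6 deps=(1,1) exec_start@6 write@7

Answer: 2 3 5 7 8 7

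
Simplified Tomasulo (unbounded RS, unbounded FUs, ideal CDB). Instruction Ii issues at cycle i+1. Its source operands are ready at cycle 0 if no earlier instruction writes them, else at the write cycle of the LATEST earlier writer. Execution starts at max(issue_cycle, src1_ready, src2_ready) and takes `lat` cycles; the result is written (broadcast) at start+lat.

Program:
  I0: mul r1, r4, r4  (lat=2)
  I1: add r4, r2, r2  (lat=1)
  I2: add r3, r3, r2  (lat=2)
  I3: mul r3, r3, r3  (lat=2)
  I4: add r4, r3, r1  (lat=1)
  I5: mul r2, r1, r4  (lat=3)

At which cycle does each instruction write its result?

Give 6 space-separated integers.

I0 mul r1: issue@1 deps=(None,None) exec_start@1 write@3
I1 add r4: issue@2 deps=(None,None) exec_start@2 write@3
I2 add r3: issue@3 deps=(None,None) exec_start@3 write@5
I3 mul r3: issue@4 deps=(2,2) exec_start@5 write@7
I4 add r4: issue@5 deps=(3,0) exec_start@7 write@8
I5 mul r2: issue@6 deps=(0,4) exec_start@8 write@11

Answer: 3 3 5 7 8 11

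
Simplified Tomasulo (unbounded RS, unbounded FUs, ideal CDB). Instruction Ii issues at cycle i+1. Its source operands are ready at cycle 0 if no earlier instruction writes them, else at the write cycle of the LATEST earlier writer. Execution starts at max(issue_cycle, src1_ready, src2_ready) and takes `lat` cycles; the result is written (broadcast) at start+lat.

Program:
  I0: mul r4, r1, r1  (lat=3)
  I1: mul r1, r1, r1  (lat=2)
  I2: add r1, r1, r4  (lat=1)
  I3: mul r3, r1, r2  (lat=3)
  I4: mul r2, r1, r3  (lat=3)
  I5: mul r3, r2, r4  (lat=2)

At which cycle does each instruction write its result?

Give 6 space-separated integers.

Answer: 4 4 5 8 11 13

Derivation:
I0 mul r4: issue@1 deps=(None,None) exec_start@1 write@4
I1 mul r1: issue@2 deps=(None,None) exec_start@2 write@4
I2 add r1: issue@3 deps=(1,0) exec_start@4 write@5
I3 mul r3: issue@4 deps=(2,None) exec_start@5 write@8
I4 mul r2: issue@5 deps=(2,3) exec_start@8 write@11
I5 mul r3: issue@6 deps=(4,0) exec_start@11 write@13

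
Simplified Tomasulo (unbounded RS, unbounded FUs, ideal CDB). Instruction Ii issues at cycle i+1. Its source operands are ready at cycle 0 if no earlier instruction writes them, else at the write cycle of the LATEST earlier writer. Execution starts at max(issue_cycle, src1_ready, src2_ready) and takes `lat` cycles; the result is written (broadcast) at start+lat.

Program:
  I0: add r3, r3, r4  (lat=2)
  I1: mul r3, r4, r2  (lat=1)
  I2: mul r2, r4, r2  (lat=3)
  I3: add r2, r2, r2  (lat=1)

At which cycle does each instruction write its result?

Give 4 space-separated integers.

Answer: 3 3 6 7

Derivation:
I0 add r3: issue@1 deps=(None,None) exec_start@1 write@3
I1 mul r3: issue@2 deps=(None,None) exec_start@2 write@3
I2 mul r2: issue@3 deps=(None,None) exec_start@3 write@6
I3 add r2: issue@4 deps=(2,2) exec_start@6 write@7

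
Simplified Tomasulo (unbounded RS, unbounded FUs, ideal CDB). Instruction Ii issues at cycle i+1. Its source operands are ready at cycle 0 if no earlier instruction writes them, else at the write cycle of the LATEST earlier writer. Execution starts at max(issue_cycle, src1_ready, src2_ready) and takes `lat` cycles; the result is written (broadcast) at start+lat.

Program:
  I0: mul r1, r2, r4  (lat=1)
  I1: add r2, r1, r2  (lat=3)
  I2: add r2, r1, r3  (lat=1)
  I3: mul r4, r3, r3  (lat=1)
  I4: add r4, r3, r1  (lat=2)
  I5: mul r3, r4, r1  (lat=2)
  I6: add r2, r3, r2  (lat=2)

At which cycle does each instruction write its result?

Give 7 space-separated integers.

I0 mul r1: issue@1 deps=(None,None) exec_start@1 write@2
I1 add r2: issue@2 deps=(0,None) exec_start@2 write@5
I2 add r2: issue@3 deps=(0,None) exec_start@3 write@4
I3 mul r4: issue@4 deps=(None,None) exec_start@4 write@5
I4 add r4: issue@5 deps=(None,0) exec_start@5 write@7
I5 mul r3: issue@6 deps=(4,0) exec_start@7 write@9
I6 add r2: issue@7 deps=(5,2) exec_start@9 write@11

Answer: 2 5 4 5 7 9 11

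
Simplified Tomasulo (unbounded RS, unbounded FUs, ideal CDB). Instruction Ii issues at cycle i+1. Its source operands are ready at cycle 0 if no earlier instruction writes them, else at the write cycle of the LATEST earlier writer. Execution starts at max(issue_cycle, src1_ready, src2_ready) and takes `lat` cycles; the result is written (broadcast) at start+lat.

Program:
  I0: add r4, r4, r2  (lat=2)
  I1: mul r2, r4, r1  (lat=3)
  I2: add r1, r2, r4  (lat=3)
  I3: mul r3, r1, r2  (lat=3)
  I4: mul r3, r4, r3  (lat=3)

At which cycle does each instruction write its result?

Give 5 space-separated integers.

I0 add r4: issue@1 deps=(None,None) exec_start@1 write@3
I1 mul r2: issue@2 deps=(0,None) exec_start@3 write@6
I2 add r1: issue@3 deps=(1,0) exec_start@6 write@9
I3 mul r3: issue@4 deps=(2,1) exec_start@9 write@12
I4 mul r3: issue@5 deps=(0,3) exec_start@12 write@15

Answer: 3 6 9 12 15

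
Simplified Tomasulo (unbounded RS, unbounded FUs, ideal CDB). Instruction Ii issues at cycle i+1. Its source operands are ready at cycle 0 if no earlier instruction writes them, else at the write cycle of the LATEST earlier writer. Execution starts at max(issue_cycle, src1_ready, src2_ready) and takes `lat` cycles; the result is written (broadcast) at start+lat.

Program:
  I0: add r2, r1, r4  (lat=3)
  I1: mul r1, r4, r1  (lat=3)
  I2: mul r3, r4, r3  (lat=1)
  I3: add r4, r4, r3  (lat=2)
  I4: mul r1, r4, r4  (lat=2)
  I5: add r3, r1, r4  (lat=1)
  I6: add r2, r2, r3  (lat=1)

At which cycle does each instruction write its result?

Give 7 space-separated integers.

I0 add r2: issue@1 deps=(None,None) exec_start@1 write@4
I1 mul r1: issue@2 deps=(None,None) exec_start@2 write@5
I2 mul r3: issue@3 deps=(None,None) exec_start@3 write@4
I3 add r4: issue@4 deps=(None,2) exec_start@4 write@6
I4 mul r1: issue@5 deps=(3,3) exec_start@6 write@8
I5 add r3: issue@6 deps=(4,3) exec_start@8 write@9
I6 add r2: issue@7 deps=(0,5) exec_start@9 write@10

Answer: 4 5 4 6 8 9 10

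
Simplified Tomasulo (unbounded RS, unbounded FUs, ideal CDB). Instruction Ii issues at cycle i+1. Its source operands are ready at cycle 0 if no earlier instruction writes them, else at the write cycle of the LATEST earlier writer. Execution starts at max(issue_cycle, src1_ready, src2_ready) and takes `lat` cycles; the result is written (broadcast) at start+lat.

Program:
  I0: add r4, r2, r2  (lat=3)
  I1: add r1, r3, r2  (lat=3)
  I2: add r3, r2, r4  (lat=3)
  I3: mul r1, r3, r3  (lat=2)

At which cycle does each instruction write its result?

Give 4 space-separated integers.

Answer: 4 5 7 9

Derivation:
I0 add r4: issue@1 deps=(None,None) exec_start@1 write@4
I1 add r1: issue@2 deps=(None,None) exec_start@2 write@5
I2 add r3: issue@3 deps=(None,0) exec_start@4 write@7
I3 mul r1: issue@4 deps=(2,2) exec_start@7 write@9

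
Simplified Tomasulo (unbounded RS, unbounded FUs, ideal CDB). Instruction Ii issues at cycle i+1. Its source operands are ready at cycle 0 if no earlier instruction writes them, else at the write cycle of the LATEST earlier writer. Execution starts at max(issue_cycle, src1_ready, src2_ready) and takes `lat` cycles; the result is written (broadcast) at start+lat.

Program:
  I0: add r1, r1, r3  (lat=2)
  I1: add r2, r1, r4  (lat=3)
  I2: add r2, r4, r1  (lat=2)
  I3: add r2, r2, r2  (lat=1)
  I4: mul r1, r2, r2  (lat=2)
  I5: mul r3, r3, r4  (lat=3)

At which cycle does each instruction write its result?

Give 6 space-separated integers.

I0 add r1: issue@1 deps=(None,None) exec_start@1 write@3
I1 add r2: issue@2 deps=(0,None) exec_start@3 write@6
I2 add r2: issue@3 deps=(None,0) exec_start@3 write@5
I3 add r2: issue@4 deps=(2,2) exec_start@5 write@6
I4 mul r1: issue@5 deps=(3,3) exec_start@6 write@8
I5 mul r3: issue@6 deps=(None,None) exec_start@6 write@9

Answer: 3 6 5 6 8 9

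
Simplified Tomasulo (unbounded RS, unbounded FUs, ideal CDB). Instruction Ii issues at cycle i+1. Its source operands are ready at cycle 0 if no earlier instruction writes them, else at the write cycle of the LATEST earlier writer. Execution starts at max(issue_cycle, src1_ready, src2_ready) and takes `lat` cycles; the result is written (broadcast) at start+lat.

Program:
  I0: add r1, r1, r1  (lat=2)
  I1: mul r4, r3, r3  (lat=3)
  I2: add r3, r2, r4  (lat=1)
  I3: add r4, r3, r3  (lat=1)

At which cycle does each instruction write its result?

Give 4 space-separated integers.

I0 add r1: issue@1 deps=(None,None) exec_start@1 write@3
I1 mul r4: issue@2 deps=(None,None) exec_start@2 write@5
I2 add r3: issue@3 deps=(None,1) exec_start@5 write@6
I3 add r4: issue@4 deps=(2,2) exec_start@6 write@7

Answer: 3 5 6 7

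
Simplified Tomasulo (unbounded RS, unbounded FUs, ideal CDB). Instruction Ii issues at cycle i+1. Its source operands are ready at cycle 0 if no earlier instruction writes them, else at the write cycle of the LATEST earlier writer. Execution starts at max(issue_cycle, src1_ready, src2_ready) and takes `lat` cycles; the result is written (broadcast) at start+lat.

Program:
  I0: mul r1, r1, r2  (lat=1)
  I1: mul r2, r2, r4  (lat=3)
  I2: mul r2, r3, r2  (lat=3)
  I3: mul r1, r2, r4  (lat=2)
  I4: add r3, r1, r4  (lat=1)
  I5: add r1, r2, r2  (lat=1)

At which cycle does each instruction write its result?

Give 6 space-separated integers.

I0 mul r1: issue@1 deps=(None,None) exec_start@1 write@2
I1 mul r2: issue@2 deps=(None,None) exec_start@2 write@5
I2 mul r2: issue@3 deps=(None,1) exec_start@5 write@8
I3 mul r1: issue@4 deps=(2,None) exec_start@8 write@10
I4 add r3: issue@5 deps=(3,None) exec_start@10 write@11
I5 add r1: issue@6 deps=(2,2) exec_start@8 write@9

Answer: 2 5 8 10 11 9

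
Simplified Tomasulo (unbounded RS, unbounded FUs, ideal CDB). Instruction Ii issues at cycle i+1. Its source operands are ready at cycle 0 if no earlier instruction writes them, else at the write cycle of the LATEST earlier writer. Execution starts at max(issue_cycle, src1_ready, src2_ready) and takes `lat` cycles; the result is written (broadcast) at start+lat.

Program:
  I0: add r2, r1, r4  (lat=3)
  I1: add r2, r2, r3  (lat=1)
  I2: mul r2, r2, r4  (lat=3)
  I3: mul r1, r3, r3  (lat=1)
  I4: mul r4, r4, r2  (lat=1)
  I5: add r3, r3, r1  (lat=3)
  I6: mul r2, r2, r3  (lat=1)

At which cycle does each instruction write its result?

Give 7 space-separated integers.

I0 add r2: issue@1 deps=(None,None) exec_start@1 write@4
I1 add r2: issue@2 deps=(0,None) exec_start@4 write@5
I2 mul r2: issue@3 deps=(1,None) exec_start@5 write@8
I3 mul r1: issue@4 deps=(None,None) exec_start@4 write@5
I4 mul r4: issue@5 deps=(None,2) exec_start@8 write@9
I5 add r3: issue@6 deps=(None,3) exec_start@6 write@9
I6 mul r2: issue@7 deps=(2,5) exec_start@9 write@10

Answer: 4 5 8 5 9 9 10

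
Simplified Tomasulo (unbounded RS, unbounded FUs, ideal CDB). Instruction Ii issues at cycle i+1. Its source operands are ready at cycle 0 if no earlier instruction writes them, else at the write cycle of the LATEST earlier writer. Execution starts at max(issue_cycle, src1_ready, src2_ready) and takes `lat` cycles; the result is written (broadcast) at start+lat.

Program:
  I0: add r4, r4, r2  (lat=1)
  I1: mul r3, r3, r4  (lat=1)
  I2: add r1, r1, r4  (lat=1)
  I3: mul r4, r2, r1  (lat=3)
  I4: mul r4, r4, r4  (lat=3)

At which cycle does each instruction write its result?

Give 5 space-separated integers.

Answer: 2 3 4 7 10

Derivation:
I0 add r4: issue@1 deps=(None,None) exec_start@1 write@2
I1 mul r3: issue@2 deps=(None,0) exec_start@2 write@3
I2 add r1: issue@3 deps=(None,0) exec_start@3 write@4
I3 mul r4: issue@4 deps=(None,2) exec_start@4 write@7
I4 mul r4: issue@5 deps=(3,3) exec_start@7 write@10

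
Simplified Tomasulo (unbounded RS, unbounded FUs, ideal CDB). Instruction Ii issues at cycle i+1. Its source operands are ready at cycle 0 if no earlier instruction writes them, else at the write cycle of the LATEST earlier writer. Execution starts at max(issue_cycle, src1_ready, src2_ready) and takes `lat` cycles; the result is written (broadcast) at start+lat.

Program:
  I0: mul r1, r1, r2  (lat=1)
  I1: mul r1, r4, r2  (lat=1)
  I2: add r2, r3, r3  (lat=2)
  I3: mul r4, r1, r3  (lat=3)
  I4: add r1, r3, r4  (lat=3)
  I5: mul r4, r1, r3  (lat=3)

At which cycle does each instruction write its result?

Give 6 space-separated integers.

I0 mul r1: issue@1 deps=(None,None) exec_start@1 write@2
I1 mul r1: issue@2 deps=(None,None) exec_start@2 write@3
I2 add r2: issue@3 deps=(None,None) exec_start@3 write@5
I3 mul r4: issue@4 deps=(1,None) exec_start@4 write@7
I4 add r1: issue@5 deps=(None,3) exec_start@7 write@10
I5 mul r4: issue@6 deps=(4,None) exec_start@10 write@13

Answer: 2 3 5 7 10 13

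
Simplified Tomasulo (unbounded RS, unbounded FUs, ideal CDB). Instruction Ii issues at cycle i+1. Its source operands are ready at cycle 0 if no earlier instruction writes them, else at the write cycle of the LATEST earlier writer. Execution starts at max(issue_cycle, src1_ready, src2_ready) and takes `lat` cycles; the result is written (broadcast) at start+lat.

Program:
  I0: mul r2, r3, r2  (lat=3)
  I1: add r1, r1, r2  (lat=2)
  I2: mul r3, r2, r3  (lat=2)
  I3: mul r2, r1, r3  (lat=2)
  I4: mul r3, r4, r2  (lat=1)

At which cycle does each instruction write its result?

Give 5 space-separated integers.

I0 mul r2: issue@1 deps=(None,None) exec_start@1 write@4
I1 add r1: issue@2 deps=(None,0) exec_start@4 write@6
I2 mul r3: issue@3 deps=(0,None) exec_start@4 write@6
I3 mul r2: issue@4 deps=(1,2) exec_start@6 write@8
I4 mul r3: issue@5 deps=(None,3) exec_start@8 write@9

Answer: 4 6 6 8 9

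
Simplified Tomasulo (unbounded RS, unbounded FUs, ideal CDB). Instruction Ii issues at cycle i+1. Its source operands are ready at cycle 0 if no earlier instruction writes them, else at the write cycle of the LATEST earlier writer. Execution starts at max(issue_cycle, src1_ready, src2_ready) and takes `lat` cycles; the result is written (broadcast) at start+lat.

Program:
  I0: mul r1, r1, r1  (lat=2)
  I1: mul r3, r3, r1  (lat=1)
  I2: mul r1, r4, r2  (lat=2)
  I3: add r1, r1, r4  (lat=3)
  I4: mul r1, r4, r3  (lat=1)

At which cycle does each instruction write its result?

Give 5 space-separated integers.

Answer: 3 4 5 8 6

Derivation:
I0 mul r1: issue@1 deps=(None,None) exec_start@1 write@3
I1 mul r3: issue@2 deps=(None,0) exec_start@3 write@4
I2 mul r1: issue@3 deps=(None,None) exec_start@3 write@5
I3 add r1: issue@4 deps=(2,None) exec_start@5 write@8
I4 mul r1: issue@5 deps=(None,1) exec_start@5 write@6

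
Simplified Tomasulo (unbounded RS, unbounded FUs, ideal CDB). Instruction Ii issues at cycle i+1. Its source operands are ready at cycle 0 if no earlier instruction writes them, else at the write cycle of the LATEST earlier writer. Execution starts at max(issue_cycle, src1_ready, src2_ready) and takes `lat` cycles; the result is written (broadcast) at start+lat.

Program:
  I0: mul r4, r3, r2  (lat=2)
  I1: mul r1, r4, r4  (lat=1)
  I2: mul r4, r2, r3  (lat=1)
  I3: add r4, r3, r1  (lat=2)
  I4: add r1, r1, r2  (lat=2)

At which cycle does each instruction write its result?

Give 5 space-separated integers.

I0 mul r4: issue@1 deps=(None,None) exec_start@1 write@3
I1 mul r1: issue@2 deps=(0,0) exec_start@3 write@4
I2 mul r4: issue@3 deps=(None,None) exec_start@3 write@4
I3 add r4: issue@4 deps=(None,1) exec_start@4 write@6
I4 add r1: issue@5 deps=(1,None) exec_start@5 write@7

Answer: 3 4 4 6 7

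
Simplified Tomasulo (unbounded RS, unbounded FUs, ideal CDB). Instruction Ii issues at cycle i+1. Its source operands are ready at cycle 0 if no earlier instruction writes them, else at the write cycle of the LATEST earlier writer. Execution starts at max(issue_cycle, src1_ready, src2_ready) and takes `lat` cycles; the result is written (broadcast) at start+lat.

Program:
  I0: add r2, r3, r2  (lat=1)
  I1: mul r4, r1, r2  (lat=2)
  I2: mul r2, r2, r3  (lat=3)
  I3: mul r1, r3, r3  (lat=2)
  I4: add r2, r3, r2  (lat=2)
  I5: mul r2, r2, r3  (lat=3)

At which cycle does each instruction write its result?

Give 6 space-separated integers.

I0 add r2: issue@1 deps=(None,None) exec_start@1 write@2
I1 mul r4: issue@2 deps=(None,0) exec_start@2 write@4
I2 mul r2: issue@3 deps=(0,None) exec_start@3 write@6
I3 mul r1: issue@4 deps=(None,None) exec_start@4 write@6
I4 add r2: issue@5 deps=(None,2) exec_start@6 write@8
I5 mul r2: issue@6 deps=(4,None) exec_start@8 write@11

Answer: 2 4 6 6 8 11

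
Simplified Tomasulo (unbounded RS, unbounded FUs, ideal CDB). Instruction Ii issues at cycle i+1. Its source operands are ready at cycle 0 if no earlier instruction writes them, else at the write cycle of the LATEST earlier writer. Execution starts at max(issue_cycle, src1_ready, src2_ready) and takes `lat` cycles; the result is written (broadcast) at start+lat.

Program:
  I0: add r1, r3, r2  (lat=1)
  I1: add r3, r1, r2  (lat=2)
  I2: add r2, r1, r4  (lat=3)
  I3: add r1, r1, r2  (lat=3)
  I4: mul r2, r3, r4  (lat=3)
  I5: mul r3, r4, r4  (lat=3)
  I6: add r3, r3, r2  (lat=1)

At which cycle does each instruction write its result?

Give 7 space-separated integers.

Answer: 2 4 6 9 8 9 10

Derivation:
I0 add r1: issue@1 deps=(None,None) exec_start@1 write@2
I1 add r3: issue@2 deps=(0,None) exec_start@2 write@4
I2 add r2: issue@3 deps=(0,None) exec_start@3 write@6
I3 add r1: issue@4 deps=(0,2) exec_start@6 write@9
I4 mul r2: issue@5 deps=(1,None) exec_start@5 write@8
I5 mul r3: issue@6 deps=(None,None) exec_start@6 write@9
I6 add r3: issue@7 deps=(5,4) exec_start@9 write@10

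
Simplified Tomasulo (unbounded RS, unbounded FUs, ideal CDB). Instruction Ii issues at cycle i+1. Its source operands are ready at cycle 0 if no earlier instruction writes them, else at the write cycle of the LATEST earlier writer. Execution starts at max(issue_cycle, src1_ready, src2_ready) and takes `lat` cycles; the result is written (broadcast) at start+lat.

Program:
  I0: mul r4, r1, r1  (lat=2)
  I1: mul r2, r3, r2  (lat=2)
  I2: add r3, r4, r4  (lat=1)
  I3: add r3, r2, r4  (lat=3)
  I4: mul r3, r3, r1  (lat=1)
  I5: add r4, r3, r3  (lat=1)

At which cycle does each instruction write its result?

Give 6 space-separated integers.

I0 mul r4: issue@1 deps=(None,None) exec_start@1 write@3
I1 mul r2: issue@2 deps=(None,None) exec_start@2 write@4
I2 add r3: issue@3 deps=(0,0) exec_start@3 write@4
I3 add r3: issue@4 deps=(1,0) exec_start@4 write@7
I4 mul r3: issue@5 deps=(3,None) exec_start@7 write@8
I5 add r4: issue@6 deps=(4,4) exec_start@8 write@9

Answer: 3 4 4 7 8 9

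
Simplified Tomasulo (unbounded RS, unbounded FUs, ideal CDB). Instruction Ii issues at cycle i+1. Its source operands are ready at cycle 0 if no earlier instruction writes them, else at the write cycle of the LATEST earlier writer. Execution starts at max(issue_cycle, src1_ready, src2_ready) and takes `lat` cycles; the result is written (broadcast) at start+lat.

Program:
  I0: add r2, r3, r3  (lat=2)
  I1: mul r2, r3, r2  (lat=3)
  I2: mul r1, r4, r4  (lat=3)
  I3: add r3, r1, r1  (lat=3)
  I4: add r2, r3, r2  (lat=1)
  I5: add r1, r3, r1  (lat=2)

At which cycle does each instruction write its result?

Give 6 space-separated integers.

Answer: 3 6 6 9 10 11

Derivation:
I0 add r2: issue@1 deps=(None,None) exec_start@1 write@3
I1 mul r2: issue@2 deps=(None,0) exec_start@3 write@6
I2 mul r1: issue@3 deps=(None,None) exec_start@3 write@6
I3 add r3: issue@4 deps=(2,2) exec_start@6 write@9
I4 add r2: issue@5 deps=(3,1) exec_start@9 write@10
I5 add r1: issue@6 deps=(3,2) exec_start@9 write@11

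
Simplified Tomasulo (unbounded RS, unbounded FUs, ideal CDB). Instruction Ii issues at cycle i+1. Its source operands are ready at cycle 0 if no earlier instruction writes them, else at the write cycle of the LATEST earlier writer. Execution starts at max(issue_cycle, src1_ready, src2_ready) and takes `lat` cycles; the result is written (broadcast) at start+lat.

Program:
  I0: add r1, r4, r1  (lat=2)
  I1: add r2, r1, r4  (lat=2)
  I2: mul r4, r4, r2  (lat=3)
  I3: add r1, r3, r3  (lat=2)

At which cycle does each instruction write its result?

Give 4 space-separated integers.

I0 add r1: issue@1 deps=(None,None) exec_start@1 write@3
I1 add r2: issue@2 deps=(0,None) exec_start@3 write@5
I2 mul r4: issue@3 deps=(None,1) exec_start@5 write@8
I3 add r1: issue@4 deps=(None,None) exec_start@4 write@6

Answer: 3 5 8 6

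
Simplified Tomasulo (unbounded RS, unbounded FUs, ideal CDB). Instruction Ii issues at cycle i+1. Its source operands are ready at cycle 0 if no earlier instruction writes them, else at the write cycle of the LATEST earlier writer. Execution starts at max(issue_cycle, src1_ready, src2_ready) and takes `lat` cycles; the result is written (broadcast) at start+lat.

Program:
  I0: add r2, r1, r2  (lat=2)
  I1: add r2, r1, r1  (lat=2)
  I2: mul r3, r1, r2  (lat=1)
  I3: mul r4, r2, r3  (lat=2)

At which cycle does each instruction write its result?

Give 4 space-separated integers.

Answer: 3 4 5 7

Derivation:
I0 add r2: issue@1 deps=(None,None) exec_start@1 write@3
I1 add r2: issue@2 deps=(None,None) exec_start@2 write@4
I2 mul r3: issue@3 deps=(None,1) exec_start@4 write@5
I3 mul r4: issue@4 deps=(1,2) exec_start@5 write@7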